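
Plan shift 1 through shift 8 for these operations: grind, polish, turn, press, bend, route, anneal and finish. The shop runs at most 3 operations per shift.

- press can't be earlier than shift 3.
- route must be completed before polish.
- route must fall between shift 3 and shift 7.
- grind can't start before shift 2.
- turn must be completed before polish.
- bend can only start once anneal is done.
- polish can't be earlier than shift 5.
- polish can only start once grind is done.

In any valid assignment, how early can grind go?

Grind is available from shift 2; downstream work caps grind at shift 7.
grind at shift 2 is achievable: press in shift 3; bend in shift 2; anneal in shift 1; turn in shift 1; route in shift 3; finish in shift 1; polish in shift 5; grind in shift 2.

shift 2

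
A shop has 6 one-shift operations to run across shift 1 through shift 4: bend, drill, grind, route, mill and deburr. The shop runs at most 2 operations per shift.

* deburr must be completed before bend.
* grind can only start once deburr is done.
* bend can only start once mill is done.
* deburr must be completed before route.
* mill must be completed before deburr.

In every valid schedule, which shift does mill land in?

Downstream work caps mill at shift 2.
So mill is pinned to shift 1.

shift 1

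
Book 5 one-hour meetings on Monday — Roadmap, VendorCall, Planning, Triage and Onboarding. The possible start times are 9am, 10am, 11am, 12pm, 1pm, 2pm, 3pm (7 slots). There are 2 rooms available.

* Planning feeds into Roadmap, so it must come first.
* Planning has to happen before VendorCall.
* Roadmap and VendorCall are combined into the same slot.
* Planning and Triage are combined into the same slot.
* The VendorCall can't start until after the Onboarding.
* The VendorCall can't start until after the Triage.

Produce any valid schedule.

Onboarding=10am, VendorCall=11am, Roadmap=11am, Planning=9am, Triage=9am

Checking: Triage(9am) before VendorCall(11am); Onboarding(10am) before VendorCall(11am); Planning(9am) before VendorCall(11am); Planning(9am) before Roadmap(11am); Roadmap = VendorCall = 11am; Planning = Triage = 9am; max 2 per slot (cap 2).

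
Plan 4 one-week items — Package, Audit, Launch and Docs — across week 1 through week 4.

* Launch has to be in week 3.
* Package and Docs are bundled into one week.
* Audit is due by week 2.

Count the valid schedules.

8

Splitting on Package: it can be week 1 (2), week 2 (2), week 3 (2), week 4 (2). Listing each branch's schedules as (Audit, Launch, Docs) by week number:
Package=week 1: (1,3,1) (2,3,1) — 2.
Package=week 2: (1,3,2) (2,3,2) — 2.
Package=week 3: (1,3,3) (2,3,3) — 2.
Package=week 4: (1,3,4) (2,3,4) — 2.
Summing: 2 + 2 + 2 + 2 = 8.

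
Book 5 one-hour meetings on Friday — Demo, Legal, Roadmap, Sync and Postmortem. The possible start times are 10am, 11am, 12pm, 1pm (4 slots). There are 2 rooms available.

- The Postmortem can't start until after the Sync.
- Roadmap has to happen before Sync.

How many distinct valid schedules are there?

52

Splitting on Demo: it can be 10am (13), 11am (13), 12pm (13), 1pm (13). Listing each branch's schedules as (Legal, Roadmap, Sync, Postmortem):
Demo=10am: (10am,11am,12pm,1pm) (11am,10am,11am,12pm) (11am,10am,11am,1pm) (11am,10am,12pm,1pm) (11am,11am,12pm,1pm) (12pm,10am,11am,12pm) (12pm,10am,11am,1pm) (12pm,10am,12pm,1pm) (12pm,11am,12pm,1pm) (1pm,10am,11am,12pm) (1pm,10am,11am,1pm) (1pm,10am,12pm,1pm) (1pm,11am,12pm,1pm) — 13.
Demo=11am: (10am,10am,11am,12pm) (10am,10am,11am,1pm) (10am,10am,12pm,1pm) (10am,11am,12pm,1pm) (11am,10am,12pm,1pm) (12pm,10am,11am,12pm) (12pm,10am,11am,1pm) (12pm,10am,12pm,1pm) (12pm,11am,12pm,1pm) (1pm,10am,11am,12pm) (1pm,10am,11am,1pm) (1pm,10am,12pm,1pm) (1pm,11am,12pm,1pm) — 13.
Demo=12pm: (10am,10am,11am,12pm) (10am,10am,11am,1pm) (10am,10am,12pm,1pm) (10am,11am,12pm,1pm) (11am,10am,11am,12pm) (11am,10am,11am,1pm) (11am,10am,12pm,1pm) (11am,11am,12pm,1pm) (12pm,10am,11am,1pm) (1pm,10am,11am,12pm) (1pm,10am,11am,1pm) (1pm,10am,12pm,1pm) (1pm,11am,12pm,1pm) — 13.
Demo=1pm: (10am,10am,11am,12pm) (10am,10am,11am,1pm) (10am,10am,12pm,1pm) (10am,11am,12pm,1pm) (11am,10am,11am,12pm) (11am,10am,11am,1pm) (11am,10am,12pm,1pm) (11am,11am,12pm,1pm) (12pm,10am,11am,12pm) (12pm,10am,11am,1pm) (12pm,10am,12pm,1pm) (12pm,11am,12pm,1pm) (1pm,10am,11am,12pm) — 13.
Summing: 13 + 13 + 13 + 13 = 52.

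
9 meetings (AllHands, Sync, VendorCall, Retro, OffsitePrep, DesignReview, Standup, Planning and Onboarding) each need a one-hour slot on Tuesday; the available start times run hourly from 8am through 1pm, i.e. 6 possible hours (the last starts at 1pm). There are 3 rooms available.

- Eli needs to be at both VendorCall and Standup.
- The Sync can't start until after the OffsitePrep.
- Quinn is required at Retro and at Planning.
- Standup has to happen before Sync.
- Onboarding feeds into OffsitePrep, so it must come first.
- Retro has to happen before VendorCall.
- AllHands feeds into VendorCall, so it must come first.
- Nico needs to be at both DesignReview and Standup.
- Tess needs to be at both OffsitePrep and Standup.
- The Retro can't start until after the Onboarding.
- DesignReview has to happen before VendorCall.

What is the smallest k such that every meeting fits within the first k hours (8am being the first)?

3

The precedence chain requires at least 3 distinct hours.
With at most 3 per hour and 9 meetings, at least 3 hours are needed.
3 works (last occupied hour: 10am): for example Planning=10am, Retro=9am, Standup=8am, OffsitePrep=9am, DesignReview=9am, Sync=10am, Onboarding=8am, AllHands=8am, VendorCall=10am.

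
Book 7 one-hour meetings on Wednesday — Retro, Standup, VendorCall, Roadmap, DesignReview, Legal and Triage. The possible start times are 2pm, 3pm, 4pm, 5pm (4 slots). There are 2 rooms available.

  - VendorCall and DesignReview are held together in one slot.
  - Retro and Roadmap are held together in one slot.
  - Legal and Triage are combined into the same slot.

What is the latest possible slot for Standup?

5pm

Standup at 5pm is achievable: Legal in 4pm; Roadmap in 2pm; DesignReview in 3pm; VendorCall in 3pm; Triage in 4pm; Retro in 2pm; Standup in 5pm.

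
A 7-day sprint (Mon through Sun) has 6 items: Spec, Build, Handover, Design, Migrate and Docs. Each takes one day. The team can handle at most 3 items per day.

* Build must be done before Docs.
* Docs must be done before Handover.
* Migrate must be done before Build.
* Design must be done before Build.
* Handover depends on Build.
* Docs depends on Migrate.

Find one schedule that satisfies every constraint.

Docs in Wed; Handover in Thu; Build in Tue; Design in Mon; Migrate in Mon; Spec in Mon

Checking: Build(Tue) before Handover(Thu); Migrate(Mon) before Docs(Wed); Build(Tue) before Docs(Wed); Design(Mon) before Build(Tue); Migrate(Mon) before Build(Tue); Docs(Wed) before Handover(Thu); max 3 per day (cap 3).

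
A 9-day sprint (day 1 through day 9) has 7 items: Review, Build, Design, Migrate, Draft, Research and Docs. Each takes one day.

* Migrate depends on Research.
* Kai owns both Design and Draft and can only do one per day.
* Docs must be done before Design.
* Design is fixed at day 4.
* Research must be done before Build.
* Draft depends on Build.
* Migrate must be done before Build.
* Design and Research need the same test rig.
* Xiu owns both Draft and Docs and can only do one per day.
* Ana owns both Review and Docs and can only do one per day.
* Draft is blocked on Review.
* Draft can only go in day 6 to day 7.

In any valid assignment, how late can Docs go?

day 3

Downstream work caps Docs at day 3.
Docs at day 3 is achievable: Build -> day 3, Docs -> day 3, Research -> day 1, Draft -> day 6, Migrate -> day 2, Review -> day 1, Design -> day 4.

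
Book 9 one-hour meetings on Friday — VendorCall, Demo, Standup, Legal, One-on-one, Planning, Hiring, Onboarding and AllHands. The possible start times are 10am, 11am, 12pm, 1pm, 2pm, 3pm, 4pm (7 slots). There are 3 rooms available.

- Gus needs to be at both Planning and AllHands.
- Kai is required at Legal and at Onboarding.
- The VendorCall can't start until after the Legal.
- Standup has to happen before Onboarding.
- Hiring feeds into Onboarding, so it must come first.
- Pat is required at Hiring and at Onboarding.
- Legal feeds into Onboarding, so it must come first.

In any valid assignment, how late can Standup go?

Downstream work caps Standup at 3pm.
Standup at 3pm is achievable: Onboarding in 4pm; Demo in 10am; Legal in 10am; One-on-one in 11am; Standup in 3pm; AllHands in 12pm; Planning in 11am; Hiring in 10am; VendorCall in 11am.

3pm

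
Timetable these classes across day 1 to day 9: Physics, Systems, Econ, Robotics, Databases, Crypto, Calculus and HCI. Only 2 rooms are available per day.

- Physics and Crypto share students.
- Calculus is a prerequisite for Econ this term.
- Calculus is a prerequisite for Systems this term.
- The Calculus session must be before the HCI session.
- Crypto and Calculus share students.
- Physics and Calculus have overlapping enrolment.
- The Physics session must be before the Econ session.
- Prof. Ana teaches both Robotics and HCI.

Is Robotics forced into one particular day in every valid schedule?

No

Robotics can be day 1 (e.g. Calculus in day 1, Robotics in day 1, Databases in day 4, Crypto in day 4, HCI in day 3, Physics in day 2, Systems in day 2, Econ in day 3) or day 2 (e.g. Econ -> day 3, HCI -> day 4, Physics -> day 2, Systems -> day 3, Crypto -> day 4, Databases -> day 1, Robotics -> day 2, Calculus -> day 1).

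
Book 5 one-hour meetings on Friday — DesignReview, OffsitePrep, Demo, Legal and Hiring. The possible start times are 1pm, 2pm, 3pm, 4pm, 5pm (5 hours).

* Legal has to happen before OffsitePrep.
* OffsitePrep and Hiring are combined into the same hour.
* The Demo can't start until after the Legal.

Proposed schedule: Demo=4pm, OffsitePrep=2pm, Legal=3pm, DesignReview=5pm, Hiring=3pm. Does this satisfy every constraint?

OffsitePrep and Hiring are combined into the same hour — violated.
The Demo can't start until after the Legal — holds.
Legal has to happen before OffsitePrep — violated.

No. Legal has to happen before OffsitePrep is not satisfied.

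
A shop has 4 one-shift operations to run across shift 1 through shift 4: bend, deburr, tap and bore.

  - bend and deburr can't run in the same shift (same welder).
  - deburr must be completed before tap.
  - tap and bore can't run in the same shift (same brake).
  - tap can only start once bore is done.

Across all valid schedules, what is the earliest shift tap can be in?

Precedence pushes tap to at least shift 2.
tap at shift 2 is achievable: bore in shift 1, bend in shift 2, tap in shift 2, deburr in shift 1.

shift 2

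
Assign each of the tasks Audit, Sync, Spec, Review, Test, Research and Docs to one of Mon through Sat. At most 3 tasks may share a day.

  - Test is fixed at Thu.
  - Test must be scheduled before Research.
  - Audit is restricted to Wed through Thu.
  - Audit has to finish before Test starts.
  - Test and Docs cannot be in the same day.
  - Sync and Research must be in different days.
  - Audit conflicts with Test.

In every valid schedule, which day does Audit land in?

Audit's window is Wed–Thu.
Test is fixed at Thu, and Audit can't share a day with Test.
So Audit must be Wed.

Wed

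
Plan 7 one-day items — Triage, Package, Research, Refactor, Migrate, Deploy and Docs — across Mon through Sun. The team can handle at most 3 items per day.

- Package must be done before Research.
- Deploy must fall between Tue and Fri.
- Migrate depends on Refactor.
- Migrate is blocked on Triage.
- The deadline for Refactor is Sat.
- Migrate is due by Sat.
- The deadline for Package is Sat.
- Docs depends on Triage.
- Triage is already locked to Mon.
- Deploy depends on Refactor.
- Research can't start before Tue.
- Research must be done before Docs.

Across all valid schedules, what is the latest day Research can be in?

Research is available from Tue; downstream work caps Research at Sat.
Research at Sat is achievable: Refactor -> Mon; Triage -> Mon; Research -> Sat; Deploy -> Tue; Docs -> Sun; Migrate -> Tue; Package -> Mon.

Sat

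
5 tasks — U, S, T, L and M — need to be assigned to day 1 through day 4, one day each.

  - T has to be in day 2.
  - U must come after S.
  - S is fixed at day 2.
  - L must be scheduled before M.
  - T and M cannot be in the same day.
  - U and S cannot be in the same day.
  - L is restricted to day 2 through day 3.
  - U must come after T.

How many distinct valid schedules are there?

Splitting on U: it can be day 3 (3), day 4 (3). Listing each branch's schedules as (S, T, L, M) by day number:
U=day 3: (2,2,2,3) (2,2,2,4) (2,2,3,4) — 3.
U=day 4: (2,2,2,3) (2,2,2,4) (2,2,3,4) — 3.
Summing: 3 + 3 = 6.

6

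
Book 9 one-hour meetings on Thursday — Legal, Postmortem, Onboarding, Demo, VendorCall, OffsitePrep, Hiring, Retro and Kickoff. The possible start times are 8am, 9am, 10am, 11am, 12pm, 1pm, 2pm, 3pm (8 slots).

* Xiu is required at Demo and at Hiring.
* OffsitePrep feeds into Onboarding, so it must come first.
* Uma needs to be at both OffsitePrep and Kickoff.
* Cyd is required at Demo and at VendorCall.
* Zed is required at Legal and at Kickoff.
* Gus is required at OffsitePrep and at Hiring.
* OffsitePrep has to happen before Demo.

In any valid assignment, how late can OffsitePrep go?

2pm

Downstream work caps OffsitePrep at 2pm.
OffsitePrep at 2pm is achievable: Hiring in 8am; Onboarding in 3pm; VendorCall in 8am; Retro in 8am; Demo in 3pm; OffsitePrep in 2pm; Kickoff in 9am; Postmortem in 8am; Legal in 8am.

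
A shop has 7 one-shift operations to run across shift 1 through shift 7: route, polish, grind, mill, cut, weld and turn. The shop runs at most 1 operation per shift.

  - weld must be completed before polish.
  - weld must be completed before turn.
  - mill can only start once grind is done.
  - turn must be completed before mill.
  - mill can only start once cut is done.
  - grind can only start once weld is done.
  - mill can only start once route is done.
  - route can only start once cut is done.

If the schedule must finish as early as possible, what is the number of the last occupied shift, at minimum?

shift 7

The precedence chain requires at least 3 distinct shifts.
With at most 1 per shift and 7 operations, at least 7 shifts are needed.
7 works (last occupied shift: shift 7): for example cut in shift 2, polish in shift 7, weld in shift 1, turn in shift 5, grind in shift 4, route in shift 3, mill in shift 6.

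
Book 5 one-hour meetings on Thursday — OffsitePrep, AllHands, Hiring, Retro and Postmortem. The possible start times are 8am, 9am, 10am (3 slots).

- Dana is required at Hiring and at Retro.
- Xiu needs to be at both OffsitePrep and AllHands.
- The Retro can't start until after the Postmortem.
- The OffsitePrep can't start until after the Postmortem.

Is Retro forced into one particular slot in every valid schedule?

Retro can be 9am (e.g. Retro=9am; AllHands=8am; OffsitePrep=9am; Postmortem=8am; Hiring=8am) or 10am (e.g. OffsitePrep in 9am, Postmortem in 8am, AllHands in 8am, Hiring in 8am, Retro in 10am).

No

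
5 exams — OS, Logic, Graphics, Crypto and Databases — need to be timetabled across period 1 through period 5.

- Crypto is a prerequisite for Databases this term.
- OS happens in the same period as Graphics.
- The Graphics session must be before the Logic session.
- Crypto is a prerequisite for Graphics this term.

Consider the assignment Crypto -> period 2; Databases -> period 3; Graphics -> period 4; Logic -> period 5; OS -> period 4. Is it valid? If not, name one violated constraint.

OS happens in the same period as Graphics — holds.
Crypto is a prerequisite for Databases this term — holds.
Crypto is a prerequisite for Graphics this term — holds.
The Graphics session must be before the Logic session — holds.

Valid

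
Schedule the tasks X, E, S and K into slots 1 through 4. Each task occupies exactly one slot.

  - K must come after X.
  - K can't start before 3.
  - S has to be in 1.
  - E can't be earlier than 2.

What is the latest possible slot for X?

Downstream work caps X at 3.
X at 3 is achievable: S=1, X=3, E=2, K=4.

3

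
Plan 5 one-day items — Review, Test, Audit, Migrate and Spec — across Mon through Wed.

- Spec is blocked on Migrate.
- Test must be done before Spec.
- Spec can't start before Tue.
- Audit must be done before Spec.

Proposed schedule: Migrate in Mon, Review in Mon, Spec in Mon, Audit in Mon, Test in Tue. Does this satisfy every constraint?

Spec is blocked on Migrate — violated.
Test must be done before Spec — violated.
Spec can't start before Tue — violated.
Audit must be done before Spec — violated.

No — it violates: Test must be done before Spec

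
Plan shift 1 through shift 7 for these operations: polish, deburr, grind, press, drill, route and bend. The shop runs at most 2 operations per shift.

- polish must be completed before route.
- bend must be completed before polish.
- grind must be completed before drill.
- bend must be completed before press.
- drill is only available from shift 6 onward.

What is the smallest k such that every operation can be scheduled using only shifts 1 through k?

The precedence chain requires at least 3 distinct shifts.
With at most 2 per shift and 7 operations, at least 4 shifts are needed.
drill can't be placed before shift 6, so the schedule must run through at least shift 6.
6 works (last occupied shift: shift 6): for example route=shift 3; drill=shift 6; bend=shift 1; deburr=shift 3; press=shift 2; polish=shift 2; grind=shift 1.

6 shifts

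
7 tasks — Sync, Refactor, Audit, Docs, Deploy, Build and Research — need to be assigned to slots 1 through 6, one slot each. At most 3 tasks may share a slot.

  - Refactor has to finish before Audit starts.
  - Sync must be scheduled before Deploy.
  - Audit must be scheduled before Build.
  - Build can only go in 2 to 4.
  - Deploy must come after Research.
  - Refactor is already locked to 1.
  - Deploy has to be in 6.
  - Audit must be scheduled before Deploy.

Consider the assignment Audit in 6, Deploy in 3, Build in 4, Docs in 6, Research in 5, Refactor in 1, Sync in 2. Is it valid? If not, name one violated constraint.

No. Audit must be scheduled before Deploy is not satisfied.

Audit must be scheduled before Build — violated.
Deploy must come after Research — violated.
Build can only go in 2 to 4 — holds.
Refactor is already locked to 1 — holds.
At most 3 tasks may share a slot — holds.
Deploy has to be in 6 — violated.
Audit must be scheduled before Deploy — violated.
Refactor has to finish before Audit starts — holds.
Sync must be scheduled before Deploy — holds.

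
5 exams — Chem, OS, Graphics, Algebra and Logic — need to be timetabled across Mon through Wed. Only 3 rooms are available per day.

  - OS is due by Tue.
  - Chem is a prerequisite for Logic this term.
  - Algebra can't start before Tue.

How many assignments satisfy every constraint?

34

Splitting on Chem: it can be Mon (23), Tue (11). Listing each branch's schedules as (OS, Graphics, Algebra, Logic):
Chem=Mon: (Mon,Mon,Tue,Tue) (Mon,Mon,Tue,Wed) (Mon,Mon,Wed,Tue) (Mon,Mon,Wed,Wed) (Mon,Tue,Tue,Tue) (Mon,Tue,Tue,Wed) (Mon,Tue,Wed,Tue) (Mon,Tue,Wed,Wed) (Mon,Wed,Tue,Tue) (Mon,Wed,Tue,Wed) (Mon,Wed,Wed,Tue) (Mon,Wed,Wed,Wed) (Tue,Mon,Tue,Tue) (Tue,Mon,Tue,Wed) (Tue,Mon,Wed,Tue) (Tue,Mon,Wed,Wed) (Tue,Tue,Tue,Wed) (Tue,Tue,Wed,Tue) (Tue,Tue,Wed,Wed) (Tue,Wed,Tue,Tue) (Tue,Wed,Tue,Wed) (Tue,Wed,Wed,Tue) (Tue,Wed,Wed,Wed) — 23.
Chem=Tue: (Mon,Mon,Tue,Wed) (Mon,Mon,Wed,Wed) (Mon,Tue,Tue,Wed) (Mon,Tue,Wed,Wed) (Mon,Wed,Tue,Wed) (Mon,Wed,Wed,Wed) (Tue,Mon,Tue,Wed) (Tue,Mon,Wed,Wed) (Tue,Tue,Wed,Wed) (Tue,Wed,Tue,Wed) (Tue,Wed,Wed,Wed) — 11.
Summing: 23 + 11 = 34.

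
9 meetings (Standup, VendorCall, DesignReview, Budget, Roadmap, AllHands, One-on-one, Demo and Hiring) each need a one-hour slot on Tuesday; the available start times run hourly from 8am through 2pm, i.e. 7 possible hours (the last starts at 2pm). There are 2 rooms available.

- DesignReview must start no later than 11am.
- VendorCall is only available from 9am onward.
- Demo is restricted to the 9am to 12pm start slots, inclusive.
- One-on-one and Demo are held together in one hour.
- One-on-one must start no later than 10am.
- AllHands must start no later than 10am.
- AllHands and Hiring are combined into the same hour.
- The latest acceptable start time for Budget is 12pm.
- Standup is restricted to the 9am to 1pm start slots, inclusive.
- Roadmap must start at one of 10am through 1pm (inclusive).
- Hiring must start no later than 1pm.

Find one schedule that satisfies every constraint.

Standup -> 11am; DesignReview -> 10am; Roadmap -> 10am; VendorCall -> 12pm; Hiring -> 8am; Demo -> 9am; One-on-one -> 9am; Budget -> 11am; AllHands -> 8am

Checking: AllHands = Hiring = 8am; One-on-one = Demo = 9am; DesignReview=10am in [8am,11am]; Standup=11am in [9am,1pm]; AllHands=8am in [8am,10am]; Budget=11am in [8am,12pm]; Roadmap=10am in [10am,1pm]; VendorCall=12pm in [9am,2pm]; One-on-one=9am in [8am,10am]; Hiring=8am in [8am,1pm]; Demo=9am in [9am,12pm]; max 2 per hour (cap 2).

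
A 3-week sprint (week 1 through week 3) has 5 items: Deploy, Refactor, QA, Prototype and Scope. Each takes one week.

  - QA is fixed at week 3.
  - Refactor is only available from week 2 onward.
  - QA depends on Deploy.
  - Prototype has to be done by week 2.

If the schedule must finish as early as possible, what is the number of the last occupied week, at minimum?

week 3

The precedence chain requires at least 2 distinct weeks.
QA can't be placed before week 3, so the schedule must run through at least week 3.
3 works (last occupied week: week 3): for example Deploy -> week 1; Refactor -> week 2; Prototype -> week 1; Scope -> week 1; QA -> week 3.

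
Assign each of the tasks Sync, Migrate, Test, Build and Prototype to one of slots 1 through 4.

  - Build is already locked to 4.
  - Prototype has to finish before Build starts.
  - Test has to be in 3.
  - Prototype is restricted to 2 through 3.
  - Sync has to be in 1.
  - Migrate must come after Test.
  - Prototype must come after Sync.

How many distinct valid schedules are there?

2

Enumerating: Test -> 3, Prototype -> 2, Sync -> 1, Migrate -> 4, Build -> 4 | Sync -> 1; Build -> 4; Prototype -> 3; Test -> 3; Migrate -> 4.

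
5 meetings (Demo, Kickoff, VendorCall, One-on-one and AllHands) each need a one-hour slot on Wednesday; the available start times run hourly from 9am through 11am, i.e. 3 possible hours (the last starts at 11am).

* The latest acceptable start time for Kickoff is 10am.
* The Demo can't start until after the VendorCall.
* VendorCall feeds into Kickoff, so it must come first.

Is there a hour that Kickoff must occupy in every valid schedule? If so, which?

Precedence pushes Kickoff to at least 10am; Kickoff's own window allows nothing later than 10am.
So Kickoff is pinned to 10am.

10am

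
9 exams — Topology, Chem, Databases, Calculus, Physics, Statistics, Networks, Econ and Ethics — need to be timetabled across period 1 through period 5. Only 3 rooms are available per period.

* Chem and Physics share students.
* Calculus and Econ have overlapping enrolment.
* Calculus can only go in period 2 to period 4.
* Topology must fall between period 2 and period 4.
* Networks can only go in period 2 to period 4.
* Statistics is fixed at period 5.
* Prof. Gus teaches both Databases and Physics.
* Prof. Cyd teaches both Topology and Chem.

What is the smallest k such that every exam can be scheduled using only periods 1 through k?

With at most 3 per period and 9 exams, at least 3 periods are needed.
Statistics can't be placed before period 5, so the schedule must run through at least period 5.
5 works (last occupied period: period 5): for example Chem in period 1, Networks in period 2, Calculus in period 2, Ethics in period 3, Topology in period 2, Databases in period 1, Physics in period 3, Econ in period 1, Statistics in period 5.

5 periods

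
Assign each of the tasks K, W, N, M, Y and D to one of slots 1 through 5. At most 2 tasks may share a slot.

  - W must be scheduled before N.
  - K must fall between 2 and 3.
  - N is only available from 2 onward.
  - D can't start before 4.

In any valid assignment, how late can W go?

4

Downstream work caps W at 4.
W at 4 is achievable: W in 4; Y in 1; K in 2; D in 4; M in 1; N in 5.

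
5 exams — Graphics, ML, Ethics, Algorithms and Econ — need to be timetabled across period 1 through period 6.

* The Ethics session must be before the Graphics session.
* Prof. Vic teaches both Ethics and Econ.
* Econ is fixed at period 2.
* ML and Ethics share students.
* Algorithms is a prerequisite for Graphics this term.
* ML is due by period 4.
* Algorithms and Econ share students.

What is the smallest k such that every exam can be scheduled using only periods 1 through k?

The precedence chain requires at least 2 distinct periods.
2 works (last occupied period: period 2): for example Ethics in period 1, Algorithms in period 1, Graphics in period 2, Econ in period 2, ML in period 2.

2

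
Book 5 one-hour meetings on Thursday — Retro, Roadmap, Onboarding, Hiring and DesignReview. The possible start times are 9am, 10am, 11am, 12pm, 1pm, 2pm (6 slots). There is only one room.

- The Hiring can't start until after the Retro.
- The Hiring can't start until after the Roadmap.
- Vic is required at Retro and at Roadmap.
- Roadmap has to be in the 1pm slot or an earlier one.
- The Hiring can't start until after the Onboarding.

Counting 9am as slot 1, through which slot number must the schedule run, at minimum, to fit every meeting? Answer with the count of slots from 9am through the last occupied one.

The precedence chain requires at least 2 distinct slots.
With at most 1 per slot and 5 meetings, at least 5 slots are needed.
5 works (last occupied slot: 1pm): for example Hiring in 12pm, Roadmap in 10am, Onboarding in 11am, Retro in 9am, DesignReview in 1pm.

5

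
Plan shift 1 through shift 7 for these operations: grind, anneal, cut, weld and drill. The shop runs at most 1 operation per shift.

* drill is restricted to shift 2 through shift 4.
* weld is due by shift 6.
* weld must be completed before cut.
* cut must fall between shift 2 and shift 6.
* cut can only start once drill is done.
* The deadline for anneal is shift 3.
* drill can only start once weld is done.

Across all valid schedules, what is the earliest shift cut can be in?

Cut is available from shift 2; precedence pushes cut to at least shift 3; cut's own window allows nothing later than shift 6.
cut at shift 4 is achievable: weld in shift 1; cut in shift 4; anneal in shift 3; drill in shift 2; grind in shift 5.
Nothing earlier works — the capacity limit rule out every shift before shift 4.

shift 4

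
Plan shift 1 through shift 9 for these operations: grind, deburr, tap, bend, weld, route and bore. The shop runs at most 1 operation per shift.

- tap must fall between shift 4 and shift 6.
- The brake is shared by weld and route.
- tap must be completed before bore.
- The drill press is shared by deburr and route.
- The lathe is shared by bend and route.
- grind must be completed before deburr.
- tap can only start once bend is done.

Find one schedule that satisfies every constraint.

deburr -> shift 2, weld -> shift 6, bore -> shift 5, tap -> shift 4, route -> shift 7, bend -> shift 3, grind -> shift 1

Checking: bend(shift 3) before tap(shift 4); tap(shift 4) before bore(shift 5); grind(shift 1) before deburr(shift 2); bend(shift 3) != route(shift 7); deburr(shift 2) != route(shift 7); weld(shift 6) != route(shift 7); tap=shift 4 in [shift 4,shift 6]; max 1 per shift (cap 1).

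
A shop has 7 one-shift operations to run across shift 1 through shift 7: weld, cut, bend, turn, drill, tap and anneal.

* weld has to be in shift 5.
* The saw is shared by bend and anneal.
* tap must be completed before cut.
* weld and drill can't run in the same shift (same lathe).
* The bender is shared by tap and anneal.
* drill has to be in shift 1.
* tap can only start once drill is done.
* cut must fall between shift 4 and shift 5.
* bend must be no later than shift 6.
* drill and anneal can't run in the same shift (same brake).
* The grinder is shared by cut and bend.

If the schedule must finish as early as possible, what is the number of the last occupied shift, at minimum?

The precedence chain requires at least 3 distinct shifts.
weld can't be placed before shift 5, so the schedule must run through at least shift 5.
5 works (last occupied shift: shift 5): for example weld -> shift 5; bend -> shift 1; drill -> shift 1; tap -> shift 2; turn -> shift 1; anneal -> shift 3; cut -> shift 4.

shift 5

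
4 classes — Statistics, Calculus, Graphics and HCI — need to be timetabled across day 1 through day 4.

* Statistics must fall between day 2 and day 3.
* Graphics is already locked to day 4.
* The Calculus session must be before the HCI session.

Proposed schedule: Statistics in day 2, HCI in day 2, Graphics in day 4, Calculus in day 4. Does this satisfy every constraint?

Statistics must fall between day 2 and day 3 — holds.
Graphics is already locked to day 4 — holds.
The Calculus session must be before the HCI session — violated.

No. The Calculus session must be before the HCI session is not satisfied.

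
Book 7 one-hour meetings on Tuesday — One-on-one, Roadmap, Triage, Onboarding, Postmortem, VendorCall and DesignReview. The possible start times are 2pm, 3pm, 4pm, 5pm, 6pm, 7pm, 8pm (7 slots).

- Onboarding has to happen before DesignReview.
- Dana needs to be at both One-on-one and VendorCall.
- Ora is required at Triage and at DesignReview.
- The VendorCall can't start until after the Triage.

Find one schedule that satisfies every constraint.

DesignReview=3pm; Triage=2pm; One-on-one=2pm; Postmortem=2pm; Roadmap=2pm; VendorCall=3pm; Onboarding=2pm

Checking: Onboarding(2pm) before DesignReview(3pm); Triage(2pm) before VendorCall(3pm); Triage(2pm) != DesignReview(3pm); One-on-one(2pm) != VendorCall(3pm).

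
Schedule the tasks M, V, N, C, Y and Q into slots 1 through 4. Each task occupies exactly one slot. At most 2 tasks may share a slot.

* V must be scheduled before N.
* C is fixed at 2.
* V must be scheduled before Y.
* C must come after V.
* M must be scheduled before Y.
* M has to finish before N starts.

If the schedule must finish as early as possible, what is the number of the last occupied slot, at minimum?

3

The precedence chain requires at least 2 distinct slots.
With at most 2 per slot and 6 tasks, at least 3 slots are needed.
3 works (last occupied slot: 3): for example N in 2; M in 1; V in 1; C in 2; Y in 3; Q in 3.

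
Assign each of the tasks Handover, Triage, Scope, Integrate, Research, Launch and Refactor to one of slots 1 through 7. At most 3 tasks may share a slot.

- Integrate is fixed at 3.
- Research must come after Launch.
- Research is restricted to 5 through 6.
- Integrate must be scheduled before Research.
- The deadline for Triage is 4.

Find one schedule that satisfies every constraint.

Triage -> 1; Research -> 5; Handover -> 1; Launch -> 1; Refactor -> 2; Scope -> 2; Integrate -> 3

Checking: Integrate(3) before Research(5); Launch(1) before Research(5); Triage=1 in [1,4]; Integrate=3 in [3,3]; Research=5 in [5,6]; max 3 per slot (cap 3).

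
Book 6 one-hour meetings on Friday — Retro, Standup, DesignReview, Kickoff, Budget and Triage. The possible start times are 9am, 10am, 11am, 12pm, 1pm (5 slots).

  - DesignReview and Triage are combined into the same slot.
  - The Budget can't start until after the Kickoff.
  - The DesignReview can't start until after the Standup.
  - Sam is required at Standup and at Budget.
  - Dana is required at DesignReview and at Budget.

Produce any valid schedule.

DesignReview -> 10am, Retro -> 9am, Kickoff -> 9am, Budget -> 11am, Standup -> 9am, Triage -> 10am

Checking: Kickoff(9am) before Budget(11am); Standup(9am) before DesignReview(10am); DesignReview(10am) != Budget(11am); Standup(9am) != Budget(11am); DesignReview = Triage = 10am.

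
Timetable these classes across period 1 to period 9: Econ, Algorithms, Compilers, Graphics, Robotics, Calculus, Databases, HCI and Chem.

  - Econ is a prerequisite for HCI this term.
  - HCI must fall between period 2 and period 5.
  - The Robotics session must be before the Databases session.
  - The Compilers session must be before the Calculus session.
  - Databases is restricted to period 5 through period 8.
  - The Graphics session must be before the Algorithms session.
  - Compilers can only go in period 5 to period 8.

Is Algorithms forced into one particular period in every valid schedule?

Algorithms can be period 2 (e.g. HCI=period 2; Databases=period 5; Robotics=period 1; Compilers=period 5; Graphics=period 1; Algorithms=period 2; Chem=period 1; Econ=period 1; Calculus=period 6) or period 3 (e.g. Databases in period 5, Graphics in period 1, Robotics in period 1, Compilers in period 5, HCI in period 2, Calculus in period 6, Algorithms in period 3, Econ in period 1, Chem in period 1).

No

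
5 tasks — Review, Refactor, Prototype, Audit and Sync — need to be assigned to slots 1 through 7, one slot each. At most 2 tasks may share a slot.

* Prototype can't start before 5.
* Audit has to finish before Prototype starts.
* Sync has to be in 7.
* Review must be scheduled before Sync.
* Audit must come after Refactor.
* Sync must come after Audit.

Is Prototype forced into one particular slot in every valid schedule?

No

Prototype can be 5 (e.g. Prototype -> 5, Sync -> 7, Review -> 1, Audit -> 2, Refactor -> 1) or 6 (e.g. Prototype in 6, Refactor in 1, Audit in 2, Review in 1, Sync in 7).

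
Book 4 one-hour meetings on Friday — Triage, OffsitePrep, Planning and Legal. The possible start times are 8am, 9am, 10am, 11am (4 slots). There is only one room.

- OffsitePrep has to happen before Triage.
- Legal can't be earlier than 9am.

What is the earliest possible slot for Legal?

9am

Legal is available from 9am.
Legal at 9am is achievable: Legal=9am; Planning=11am; Triage=10am; OffsitePrep=8am.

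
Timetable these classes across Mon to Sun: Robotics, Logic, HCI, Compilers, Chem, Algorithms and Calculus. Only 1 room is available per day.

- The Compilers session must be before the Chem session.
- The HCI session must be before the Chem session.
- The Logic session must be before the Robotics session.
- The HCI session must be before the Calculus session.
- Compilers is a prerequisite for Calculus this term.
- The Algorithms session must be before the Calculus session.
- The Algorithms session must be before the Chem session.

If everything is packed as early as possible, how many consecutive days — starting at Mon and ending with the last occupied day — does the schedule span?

7

The precedence chain requires at least 2 distinct days.
With at most 1 per day and 7 classes, at least 7 days are needed.
7 works (last occupied day: Sun): for example Robotics in Sun, Chem in Thu, Compilers in Tue, HCI in Mon, Logic in Sat, Algorithms in Wed, Calculus in Fri.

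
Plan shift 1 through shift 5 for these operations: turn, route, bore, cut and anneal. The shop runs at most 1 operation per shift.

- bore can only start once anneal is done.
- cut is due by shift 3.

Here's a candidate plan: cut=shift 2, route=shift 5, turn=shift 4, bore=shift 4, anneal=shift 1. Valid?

No. The shop runs at most 1 operation per shift is not satisfied.

cut is due by shift 3 — holds.
bore can only start once anneal is done — holds.
The shop runs at most 1 operation per shift — violated.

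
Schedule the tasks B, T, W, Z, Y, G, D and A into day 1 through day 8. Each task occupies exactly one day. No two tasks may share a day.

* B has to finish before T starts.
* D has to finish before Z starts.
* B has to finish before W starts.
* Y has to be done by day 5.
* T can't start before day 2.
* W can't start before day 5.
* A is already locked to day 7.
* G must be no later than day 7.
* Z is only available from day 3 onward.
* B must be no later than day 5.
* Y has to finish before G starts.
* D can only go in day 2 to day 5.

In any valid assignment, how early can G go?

day 2

Precedence pushes G to at least day 2; G's own window allows nothing later than day 7.
G at day 2 is achievable: T=day 8, W=day 5, Y=day 1, D=day 3, G=day 2, B=day 4, Z=day 6, A=day 7.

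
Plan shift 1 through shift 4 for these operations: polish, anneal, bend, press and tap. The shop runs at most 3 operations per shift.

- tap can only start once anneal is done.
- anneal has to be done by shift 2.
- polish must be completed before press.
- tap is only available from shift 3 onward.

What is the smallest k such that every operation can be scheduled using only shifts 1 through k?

The precedence chain requires at least 2 distinct shifts.
With at most 3 per shift and 5 operations, at least 2 shifts are needed.
tap can't be placed before shift 3, so the schedule must run through at least shift 3.
3 works (last occupied shift: shift 3): for example tap=shift 3, press=shift 2, anneal=shift 1, bend=shift 1, polish=shift 1.

3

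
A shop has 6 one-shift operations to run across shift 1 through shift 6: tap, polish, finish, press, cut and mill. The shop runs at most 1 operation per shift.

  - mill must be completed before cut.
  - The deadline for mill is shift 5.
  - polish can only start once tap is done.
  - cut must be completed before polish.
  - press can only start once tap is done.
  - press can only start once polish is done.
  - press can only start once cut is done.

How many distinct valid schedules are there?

Splitting on tap: it can be shift 1 (5), shift 2 (5), shift 3 (5), shift 4 (3). Listing each branch's schedules as (polish, finish, press, cut, mill) by shift number:
tap=shift 1: (4,5,6,3,2) (4,6,5,3,2) (5,2,6,4,3) (5,3,6,4,2) (5,4,6,3,2) — 5.
tap=shift 2: (4,5,6,3,1) (4,6,5,3,1) (5,1,6,4,3) (5,3,6,4,1) (5,4,6,3,1) — 5.
tap=shift 3: (4,5,6,2,1) (4,6,5,2,1) (5,1,6,4,2) (5,2,6,4,1) (5,4,6,2,1) — 5.
tap=shift 4: (5,1,6,3,2) (5,2,6,3,1) (5,3,6,2,1) — 3.
Summing: 5 + 5 + 5 + 3 = 18.

18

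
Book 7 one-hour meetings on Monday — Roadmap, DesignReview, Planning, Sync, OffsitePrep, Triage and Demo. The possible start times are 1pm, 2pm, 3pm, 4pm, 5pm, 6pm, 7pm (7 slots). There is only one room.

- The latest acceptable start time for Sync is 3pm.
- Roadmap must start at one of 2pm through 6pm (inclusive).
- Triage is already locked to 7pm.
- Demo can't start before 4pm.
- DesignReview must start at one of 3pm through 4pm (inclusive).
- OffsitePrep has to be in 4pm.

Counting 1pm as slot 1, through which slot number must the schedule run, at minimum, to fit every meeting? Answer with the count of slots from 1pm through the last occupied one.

7

With at most 1 per slot and 7 meetings, at least 7 slots are needed.
Triage can't be placed before 7pm — that is slot 7 counting from 1pm — so the schedule must run through at least 7 slots.
7 works (last occupied slot: 7pm): for example Sync=1pm, Roadmap=2pm, Triage=7pm, DesignReview=3pm, OffsitePrep=4pm, Planning=6pm, Demo=5pm.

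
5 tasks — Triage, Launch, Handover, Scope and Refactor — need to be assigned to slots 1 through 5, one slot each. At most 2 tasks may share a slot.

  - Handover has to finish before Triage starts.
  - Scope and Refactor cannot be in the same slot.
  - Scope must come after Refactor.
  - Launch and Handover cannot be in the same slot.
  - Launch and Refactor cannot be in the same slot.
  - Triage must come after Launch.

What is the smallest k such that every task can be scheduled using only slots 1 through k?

The precedence chain requires at least 2 distinct slots.
With at most 2 per slot and 5 tasks, at least 3 slots are needed.
3 works (last occupied slot: 3): for example Launch=1, Scope=3, Triage=3, Refactor=2, Handover=2.

3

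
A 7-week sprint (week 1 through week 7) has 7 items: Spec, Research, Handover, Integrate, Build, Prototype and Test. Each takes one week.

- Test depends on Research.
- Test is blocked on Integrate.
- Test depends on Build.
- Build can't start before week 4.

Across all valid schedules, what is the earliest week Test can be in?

week 5

Precedence pushes Test to at least week 5.
Test at week 5 is achievable: Research in week 1; Handover in week 1; Spec in week 1; Test in week 5; Build in week 4; Integrate in week 1; Prototype in week 1.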